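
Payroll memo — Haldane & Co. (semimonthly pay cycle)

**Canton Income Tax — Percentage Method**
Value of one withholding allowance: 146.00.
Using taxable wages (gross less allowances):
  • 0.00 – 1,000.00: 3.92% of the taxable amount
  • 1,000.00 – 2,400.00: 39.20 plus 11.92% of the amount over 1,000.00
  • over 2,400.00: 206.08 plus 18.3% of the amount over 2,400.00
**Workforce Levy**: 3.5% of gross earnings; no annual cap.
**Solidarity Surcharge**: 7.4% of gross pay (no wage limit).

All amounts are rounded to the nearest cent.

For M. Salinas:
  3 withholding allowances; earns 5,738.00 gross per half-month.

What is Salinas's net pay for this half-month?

4,375.78

Canton Income Tax: taxable = 5,738.00 − 3×146.00 = 5,300.00
  206.08 + 18.3% × (5,300.00 − 2,400.00) = 206.08 + 18.3% × 2,900.00 = 736.78
Workforce Levy: 3.5% × 5,738.00 = 200.83
Solidarity Surcharge: 7.4% × 5,738.00 = 424.61
Total withheld: 736.78 + 200.83 + 424.61 = 1,362.22
Net pay: 5,738.00 − 1,362.22 = 4,375.78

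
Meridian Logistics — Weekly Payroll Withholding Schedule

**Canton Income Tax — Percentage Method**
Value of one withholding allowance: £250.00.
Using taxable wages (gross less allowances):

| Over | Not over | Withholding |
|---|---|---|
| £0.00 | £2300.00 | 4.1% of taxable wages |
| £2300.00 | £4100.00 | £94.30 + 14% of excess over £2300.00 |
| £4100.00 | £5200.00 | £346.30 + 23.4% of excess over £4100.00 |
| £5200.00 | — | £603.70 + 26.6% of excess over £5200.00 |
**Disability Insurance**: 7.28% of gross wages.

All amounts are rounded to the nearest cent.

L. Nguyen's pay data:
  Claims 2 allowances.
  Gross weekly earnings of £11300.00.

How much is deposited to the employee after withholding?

Canton Income Tax: taxable = £11300.00 − 2×£250.00 = £10800.00
  £603.70 + 26.6% × (£10800.00 − £5200.00) = £603.70 + 26.6% × £5600.00 = £2093.30
Disability Insurance: 7.28% × £11300.00 = £822.64
Total withheld: £2093.30 + £822.64 = £2915.94
Net pay: £11300.00 − £2915.94 = £8384.06

£8384.06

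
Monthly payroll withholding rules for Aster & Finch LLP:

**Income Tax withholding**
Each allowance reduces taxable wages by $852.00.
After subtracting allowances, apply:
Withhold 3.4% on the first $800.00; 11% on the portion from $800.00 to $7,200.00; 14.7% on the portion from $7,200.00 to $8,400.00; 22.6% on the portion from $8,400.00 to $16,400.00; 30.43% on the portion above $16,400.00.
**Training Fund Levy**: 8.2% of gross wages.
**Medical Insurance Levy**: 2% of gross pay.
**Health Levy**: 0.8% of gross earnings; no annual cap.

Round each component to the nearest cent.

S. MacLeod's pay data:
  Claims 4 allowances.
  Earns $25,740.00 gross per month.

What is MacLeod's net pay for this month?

$18,387.89

Income Tax: taxable = $25,740.00 − 4×$852.00 = $22,332.00
  $2,715.60 + 30.43% × ($22,332.00 − $16,400.00) = $2,715.60 + 30.43% × $5,932.00 = $4,520.71
Training Fund Levy: 8.2% × $25,740.00 = $2,110.68
Medical Insurance Levy: 2% × $25,740.00 = $514.80
Health Levy: 0.8% × $25,740.00 = $205.92
Total withheld: $4,520.71 + $2,110.68 + $514.80 + $205.92 = $7,352.11
Net pay: $25,740.00 − $7,352.11 = $18,387.89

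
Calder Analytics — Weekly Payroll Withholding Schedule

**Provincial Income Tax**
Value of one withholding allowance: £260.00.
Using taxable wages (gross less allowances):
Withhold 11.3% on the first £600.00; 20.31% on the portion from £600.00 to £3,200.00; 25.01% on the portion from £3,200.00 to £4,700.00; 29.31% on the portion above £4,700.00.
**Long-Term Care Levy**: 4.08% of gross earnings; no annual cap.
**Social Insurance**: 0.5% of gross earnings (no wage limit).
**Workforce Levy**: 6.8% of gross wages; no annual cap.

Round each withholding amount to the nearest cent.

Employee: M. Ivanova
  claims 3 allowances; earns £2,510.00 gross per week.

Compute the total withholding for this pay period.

£582.94

Provincial Income Tax: taxable = £2,510.00 − 3×£260.00 = £1,730.00
  £67.80 + 20.31% × (£1,730.00 − £600.00) = £67.80 + 20.31% × £1,130.00 = £297.30
Long-Term Care Levy: 4.08% × £2,510.00 = £102.41
Social Insurance: 0.5% × £2,510.00 = £12.55
Workforce Levy: 6.8% × £2,510.00 = £170.68
Total: £297.30 + £102.41 + £12.55 + £170.68 = £582.94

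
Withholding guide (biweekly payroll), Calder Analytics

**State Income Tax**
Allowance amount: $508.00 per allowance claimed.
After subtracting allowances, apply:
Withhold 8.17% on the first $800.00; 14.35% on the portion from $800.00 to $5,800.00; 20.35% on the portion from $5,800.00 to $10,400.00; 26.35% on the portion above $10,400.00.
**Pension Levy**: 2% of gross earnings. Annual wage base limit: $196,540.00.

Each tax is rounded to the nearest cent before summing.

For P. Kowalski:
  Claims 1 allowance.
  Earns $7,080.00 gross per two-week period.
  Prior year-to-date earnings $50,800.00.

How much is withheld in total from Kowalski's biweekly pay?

$1,081.56

State Income Tax: taxable = $7,080.00 − 1×$508.00 = $6,572.00
  $782.86 + 20.35% × ($6,572.00 − $5,800.00) = $782.86 + 20.35% × $772.00 = $939.96
Pension Levy: 2% × $7,080.00 = $141.60
Total: $939.96 + $141.60 = $1,081.56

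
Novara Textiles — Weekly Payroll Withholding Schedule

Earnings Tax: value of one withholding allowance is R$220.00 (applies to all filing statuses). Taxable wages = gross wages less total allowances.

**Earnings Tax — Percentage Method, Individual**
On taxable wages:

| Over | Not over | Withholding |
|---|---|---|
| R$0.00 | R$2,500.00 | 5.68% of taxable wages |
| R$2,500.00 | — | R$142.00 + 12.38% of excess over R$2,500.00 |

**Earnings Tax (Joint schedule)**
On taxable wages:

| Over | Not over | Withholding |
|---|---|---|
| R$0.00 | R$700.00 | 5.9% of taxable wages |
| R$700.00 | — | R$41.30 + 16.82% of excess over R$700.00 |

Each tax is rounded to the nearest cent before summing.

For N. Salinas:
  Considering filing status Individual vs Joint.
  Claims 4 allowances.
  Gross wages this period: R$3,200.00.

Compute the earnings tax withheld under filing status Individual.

R$131.78

Earnings Tax (Individual): taxable = R$3,200.00 − 4×R$220.00 = R$2,320.00
  5.68% × R$2,320.00 = R$131.78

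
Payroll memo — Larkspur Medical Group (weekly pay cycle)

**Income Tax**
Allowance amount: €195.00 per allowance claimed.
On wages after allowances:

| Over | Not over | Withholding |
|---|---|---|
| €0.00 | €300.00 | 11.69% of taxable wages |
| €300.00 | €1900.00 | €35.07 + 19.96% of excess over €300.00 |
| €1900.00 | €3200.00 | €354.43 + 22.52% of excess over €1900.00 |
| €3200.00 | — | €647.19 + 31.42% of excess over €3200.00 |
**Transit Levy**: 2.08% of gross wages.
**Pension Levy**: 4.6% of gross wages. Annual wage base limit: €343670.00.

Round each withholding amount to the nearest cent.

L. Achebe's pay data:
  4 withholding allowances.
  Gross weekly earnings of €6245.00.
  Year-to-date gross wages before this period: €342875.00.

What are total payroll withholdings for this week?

€1525.32

Income Tax: taxable = €6245.00 − 4×€195.00 = €5465.00
  €647.19 + 31.42% × (€5465.00 − €3200.00) = €647.19 + 31.42% × €2265.00 = €1358.85
Transit Levy: 2.08% × €6245.00 = €129.90
Pension Levy: cap €343670.00 − YTD €342875.00 = €795.00 subject; 4.6% × €795.00 = €36.57
Total: €1358.85 + €129.90 + €36.57 = €1525.32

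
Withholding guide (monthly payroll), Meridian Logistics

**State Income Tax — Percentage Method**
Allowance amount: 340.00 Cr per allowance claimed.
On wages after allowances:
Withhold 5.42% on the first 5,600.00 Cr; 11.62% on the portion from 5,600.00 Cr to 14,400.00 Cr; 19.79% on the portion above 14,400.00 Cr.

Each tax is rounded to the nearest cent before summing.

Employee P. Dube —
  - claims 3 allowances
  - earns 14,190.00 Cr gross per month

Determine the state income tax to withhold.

1,183.15 Cr

State Income Tax: taxable = 14,190.00 Cr − 3×340.00 Cr = 13,170.00 Cr
  303.52 Cr + 11.62% × (13,170.00 Cr − 5,600.00 Cr) = 303.52 Cr + 11.62% × 7,570.00 Cr = 1,183.15 Cr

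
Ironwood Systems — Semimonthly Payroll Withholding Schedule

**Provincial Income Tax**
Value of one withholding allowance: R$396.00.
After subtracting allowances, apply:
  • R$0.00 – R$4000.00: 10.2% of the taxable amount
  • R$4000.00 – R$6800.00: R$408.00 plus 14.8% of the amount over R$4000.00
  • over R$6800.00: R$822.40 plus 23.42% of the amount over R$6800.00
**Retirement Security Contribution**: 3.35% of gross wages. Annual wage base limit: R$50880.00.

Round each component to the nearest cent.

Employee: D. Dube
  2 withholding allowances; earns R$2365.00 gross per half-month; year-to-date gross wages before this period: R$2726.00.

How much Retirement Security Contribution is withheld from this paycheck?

Retirement Security Contribution: 3.35% × R$2365.00 = R$79.23

R$79.23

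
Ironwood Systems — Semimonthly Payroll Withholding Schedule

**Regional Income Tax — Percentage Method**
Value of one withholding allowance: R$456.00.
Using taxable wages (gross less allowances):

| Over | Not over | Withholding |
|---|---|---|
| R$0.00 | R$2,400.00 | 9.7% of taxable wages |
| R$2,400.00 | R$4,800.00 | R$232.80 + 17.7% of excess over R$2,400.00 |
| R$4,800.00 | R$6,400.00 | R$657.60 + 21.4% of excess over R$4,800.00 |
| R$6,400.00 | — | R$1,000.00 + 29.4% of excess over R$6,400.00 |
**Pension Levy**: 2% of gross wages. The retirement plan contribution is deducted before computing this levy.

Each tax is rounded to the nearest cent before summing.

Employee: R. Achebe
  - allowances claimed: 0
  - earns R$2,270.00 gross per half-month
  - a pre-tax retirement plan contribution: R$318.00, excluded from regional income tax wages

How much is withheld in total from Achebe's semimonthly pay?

Regional Income Tax: taxable = R$2,270.00 − R$318.00 = R$1,952.00
  9.7% × R$1,952.00 = R$189.34
Pension Levy: 2% × R$1,952.00 = R$39.04
Total: R$189.34 + R$39.04 = R$228.38

R$228.38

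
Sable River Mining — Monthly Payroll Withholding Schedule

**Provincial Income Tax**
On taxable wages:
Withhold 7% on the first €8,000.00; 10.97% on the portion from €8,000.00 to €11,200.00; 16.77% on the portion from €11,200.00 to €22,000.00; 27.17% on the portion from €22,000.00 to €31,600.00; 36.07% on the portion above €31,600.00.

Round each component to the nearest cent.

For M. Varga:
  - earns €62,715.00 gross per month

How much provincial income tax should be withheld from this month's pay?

€16,553.70

Provincial Income Tax: taxable = €62,715.00
  €5,330.52 + 36.07% × (€62,715.00 − €31,600.00) = €5,330.52 + 36.07% × €31,115.00 = €16,553.70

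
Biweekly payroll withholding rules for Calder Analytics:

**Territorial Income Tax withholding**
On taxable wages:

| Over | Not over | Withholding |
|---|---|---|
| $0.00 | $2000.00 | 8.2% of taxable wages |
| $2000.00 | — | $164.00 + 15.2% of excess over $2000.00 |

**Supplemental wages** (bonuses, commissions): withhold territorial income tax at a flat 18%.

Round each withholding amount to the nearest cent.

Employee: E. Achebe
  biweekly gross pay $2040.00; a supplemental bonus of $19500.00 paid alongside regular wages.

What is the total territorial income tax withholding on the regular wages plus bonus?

Territorial Income Tax: taxable = $2040.00
  $164.00 + 15.2% × ($2040.00 − $2000.00) = $164.00 + 15.2% × $40.00 = $170.08
Supplemental (18% flat on bonus): 18% × $19500.00 = $3510.00
Total territorial income tax: $170.08 + $3510.00 = $3680.08

$3680.08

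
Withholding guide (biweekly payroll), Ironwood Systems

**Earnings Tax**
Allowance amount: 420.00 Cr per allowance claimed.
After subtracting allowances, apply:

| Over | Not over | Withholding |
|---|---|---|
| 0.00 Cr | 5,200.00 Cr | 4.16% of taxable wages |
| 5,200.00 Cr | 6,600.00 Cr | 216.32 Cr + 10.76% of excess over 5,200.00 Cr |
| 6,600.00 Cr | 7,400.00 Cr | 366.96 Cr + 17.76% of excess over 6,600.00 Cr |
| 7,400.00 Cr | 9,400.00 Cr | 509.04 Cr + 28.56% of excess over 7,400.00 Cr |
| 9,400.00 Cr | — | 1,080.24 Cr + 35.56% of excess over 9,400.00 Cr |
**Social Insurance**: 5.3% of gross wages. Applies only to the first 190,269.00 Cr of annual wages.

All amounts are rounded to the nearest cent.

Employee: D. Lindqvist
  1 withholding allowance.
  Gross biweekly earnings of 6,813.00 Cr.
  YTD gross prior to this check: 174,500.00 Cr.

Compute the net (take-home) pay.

Earnings Tax: taxable = 6,813.00 Cr − 1×420.00 Cr = 6,393.00 Cr
  216.32 Cr + 10.76% × (6,393.00 Cr − 5,200.00 Cr) = 216.32 Cr + 10.76% × 1,193.00 Cr = 344.69 Cr
Social Insurance: 5.3% × 6,813.00 Cr = 361.09 Cr
Total withheld: 344.69 Cr + 361.09 Cr = 705.78 Cr
Net pay: 6,813.00 Cr − 705.78 Cr = 6,107.22 Cr

6,107.22 Cr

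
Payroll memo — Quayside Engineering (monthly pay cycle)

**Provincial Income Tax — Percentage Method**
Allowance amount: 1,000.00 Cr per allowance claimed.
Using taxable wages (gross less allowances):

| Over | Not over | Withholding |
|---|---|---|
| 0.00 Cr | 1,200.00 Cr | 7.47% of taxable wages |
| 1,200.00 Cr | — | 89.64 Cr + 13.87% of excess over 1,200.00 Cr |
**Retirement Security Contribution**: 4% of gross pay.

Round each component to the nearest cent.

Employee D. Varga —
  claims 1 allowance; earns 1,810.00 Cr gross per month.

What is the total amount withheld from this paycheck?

132.91 Cr

Provincial Income Tax: taxable = 1,810.00 Cr − 1×1,000.00 Cr = 810.00 Cr
  7.47% × 810.00 Cr = 60.51 Cr
Retirement Security Contribution: 4% × 1,810.00 Cr = 72.40 Cr
Total: 60.51 Cr + 72.40 Cr = 132.91 Cr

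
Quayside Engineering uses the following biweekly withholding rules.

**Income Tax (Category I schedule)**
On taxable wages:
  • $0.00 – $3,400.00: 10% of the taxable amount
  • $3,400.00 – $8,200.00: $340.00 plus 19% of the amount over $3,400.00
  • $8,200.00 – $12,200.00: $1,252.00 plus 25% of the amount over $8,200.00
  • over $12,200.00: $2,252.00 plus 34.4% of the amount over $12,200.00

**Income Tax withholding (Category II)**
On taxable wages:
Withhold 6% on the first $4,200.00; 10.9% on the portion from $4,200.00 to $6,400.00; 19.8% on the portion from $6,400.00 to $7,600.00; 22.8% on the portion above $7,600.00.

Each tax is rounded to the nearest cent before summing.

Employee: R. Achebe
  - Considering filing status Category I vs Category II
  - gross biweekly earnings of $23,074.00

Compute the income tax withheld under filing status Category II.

Income Tax (Category II): taxable = $23,074.00
  $729.40 + 22.8% × ($23,074.00 − $7,600.00) = $729.40 + 22.8% × $15,474.00 = $4,257.47

$4,257.47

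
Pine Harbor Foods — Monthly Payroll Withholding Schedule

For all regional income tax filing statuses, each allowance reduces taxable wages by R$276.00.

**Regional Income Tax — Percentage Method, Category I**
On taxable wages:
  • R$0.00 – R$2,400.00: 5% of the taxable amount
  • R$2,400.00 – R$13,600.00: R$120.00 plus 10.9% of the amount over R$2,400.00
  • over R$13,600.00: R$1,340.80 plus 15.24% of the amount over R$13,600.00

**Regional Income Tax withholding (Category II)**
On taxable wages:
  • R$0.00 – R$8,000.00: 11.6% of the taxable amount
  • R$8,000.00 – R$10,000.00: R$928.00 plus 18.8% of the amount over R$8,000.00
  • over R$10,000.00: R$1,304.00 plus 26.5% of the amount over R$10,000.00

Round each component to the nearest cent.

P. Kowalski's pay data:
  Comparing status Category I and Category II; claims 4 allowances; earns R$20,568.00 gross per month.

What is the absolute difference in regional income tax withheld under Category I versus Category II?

R$1,577.49

Regional Income Tax (Category I): taxable = R$20,568.00 − 4×R$276.00 = R$19,464.00
  R$1,340.80 + 15.24% × (R$19,464.00 − R$13,600.00) = R$1,340.80 + 15.24% × R$5,864.00 = R$2,234.47
Regional Income Tax (Category II): taxable = R$20,568.00 − 4×R$276.00 = R$19,464.00
  R$1,304.00 + 26.5% × (R$19,464.00 − R$10,000.00) = R$1,304.00 + 26.5% × R$9,464.00 = R$3,811.96
Difference: |R$2,234.47 − R$3,811.96| = R$1,577.49 (higher under Category II)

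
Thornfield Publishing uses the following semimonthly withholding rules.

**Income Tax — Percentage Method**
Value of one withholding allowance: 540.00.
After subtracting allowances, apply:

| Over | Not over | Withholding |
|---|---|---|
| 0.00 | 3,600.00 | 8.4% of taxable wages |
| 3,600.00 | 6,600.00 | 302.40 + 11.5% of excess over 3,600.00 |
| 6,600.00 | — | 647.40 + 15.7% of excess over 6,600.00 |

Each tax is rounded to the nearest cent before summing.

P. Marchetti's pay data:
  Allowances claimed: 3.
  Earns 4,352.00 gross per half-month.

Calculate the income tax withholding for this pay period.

229.49

Income Tax: taxable = 4,352.00 − 3×540.00 = 2,732.00
  8.4% × 2,732.00 = 229.49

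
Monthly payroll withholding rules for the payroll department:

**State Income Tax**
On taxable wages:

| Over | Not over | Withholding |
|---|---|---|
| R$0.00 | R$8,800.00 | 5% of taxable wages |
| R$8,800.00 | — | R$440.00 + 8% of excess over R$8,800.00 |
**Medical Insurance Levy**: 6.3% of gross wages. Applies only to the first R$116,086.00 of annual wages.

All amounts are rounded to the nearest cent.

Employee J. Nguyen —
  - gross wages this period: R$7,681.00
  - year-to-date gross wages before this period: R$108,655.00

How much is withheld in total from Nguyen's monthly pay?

State Income Tax: taxable = R$7,681.00
  5% × R$7,681.00 = R$384.05
Medical Insurance Levy: cap R$116,086.00 − YTD R$108,655.00 = R$7,431.00 subject; 6.3% × R$7,431.00 = R$468.15
Total: R$384.05 + R$468.15 = R$852.20

R$852.20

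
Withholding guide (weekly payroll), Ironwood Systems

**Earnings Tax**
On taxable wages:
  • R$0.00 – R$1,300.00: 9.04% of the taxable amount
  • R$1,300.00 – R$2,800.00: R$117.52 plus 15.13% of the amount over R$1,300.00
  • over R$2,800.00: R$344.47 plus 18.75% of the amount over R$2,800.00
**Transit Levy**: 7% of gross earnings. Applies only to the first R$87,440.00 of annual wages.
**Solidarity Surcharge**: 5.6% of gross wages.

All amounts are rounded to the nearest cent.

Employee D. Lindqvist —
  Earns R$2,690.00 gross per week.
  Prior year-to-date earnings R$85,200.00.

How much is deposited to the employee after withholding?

Earnings Tax: taxable = R$2,690.00
  R$117.52 + 15.13% × (R$2,690.00 − R$1,300.00) = R$117.52 + 15.13% × R$1,390.00 = R$327.83
Transit Levy: cap R$87,440.00 − YTD R$85,200.00 = R$2,240.00 subject; 7% × R$2,240.00 = R$156.80
Solidarity Surcharge: 5.6% × R$2,690.00 = R$150.64
Total withheld: R$327.83 + R$156.80 + R$150.64 = R$635.27
Net pay: R$2,690.00 − R$635.27 = R$2,054.73

R$2,054.73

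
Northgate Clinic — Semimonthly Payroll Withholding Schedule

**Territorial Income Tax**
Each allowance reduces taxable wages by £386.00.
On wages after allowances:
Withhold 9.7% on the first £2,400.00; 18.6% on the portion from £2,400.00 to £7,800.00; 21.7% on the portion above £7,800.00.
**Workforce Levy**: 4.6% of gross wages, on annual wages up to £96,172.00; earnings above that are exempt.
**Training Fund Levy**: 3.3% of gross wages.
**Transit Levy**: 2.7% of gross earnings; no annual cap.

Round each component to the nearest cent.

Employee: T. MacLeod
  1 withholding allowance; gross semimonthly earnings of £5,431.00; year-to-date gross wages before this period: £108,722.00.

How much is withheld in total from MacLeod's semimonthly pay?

£1,050.63

Territorial Income Tax: taxable = £5,431.00 − 1×£386.00 = £5,045.00
  £232.80 + 18.6% × (£5,045.00 − £2,400.00) = £232.80 + 18.6% × £2,645.00 = £724.77
Workforce Levy: YTD £108,722.00 ≥ cap £96,172.00 → £0.00
Training Fund Levy: 3.3% × £5,431.00 = £179.22
Transit Levy: 2.7% × £5,431.00 = £146.64
Total: £724.77 + £0.00 + £179.22 + £146.64 = £1,050.63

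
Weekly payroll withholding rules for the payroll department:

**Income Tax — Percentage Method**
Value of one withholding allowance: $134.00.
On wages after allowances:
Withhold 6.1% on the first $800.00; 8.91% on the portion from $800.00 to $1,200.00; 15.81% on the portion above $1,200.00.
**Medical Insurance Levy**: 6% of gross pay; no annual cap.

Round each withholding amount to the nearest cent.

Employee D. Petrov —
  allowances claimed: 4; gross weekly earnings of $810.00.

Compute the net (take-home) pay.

$744.69

Income Tax: taxable = $810.00 − 4×$134.00 = $274.00
  6.1% × $274.00 = $16.71
Medical Insurance Levy: 6% × $810.00 = $48.60
Total withheld: $16.71 + $48.60 = $65.31
Net pay: $810.00 − $65.31 = $744.69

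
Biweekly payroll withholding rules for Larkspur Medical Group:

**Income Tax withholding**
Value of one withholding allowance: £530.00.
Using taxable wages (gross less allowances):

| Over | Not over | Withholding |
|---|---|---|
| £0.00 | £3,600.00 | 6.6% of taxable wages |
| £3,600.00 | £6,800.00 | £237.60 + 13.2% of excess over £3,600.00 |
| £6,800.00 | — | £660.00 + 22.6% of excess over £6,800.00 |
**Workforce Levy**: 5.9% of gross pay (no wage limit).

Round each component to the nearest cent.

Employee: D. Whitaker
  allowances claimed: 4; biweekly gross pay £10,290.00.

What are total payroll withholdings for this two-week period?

Income Tax: taxable = £10,290.00 − 4×£530.00 = £8,170.00
  £660.00 + 22.6% × (£8,170.00 − £6,800.00) = £660.00 + 22.6% × £1,370.00 = £969.62
Workforce Levy: 5.9% × £10,290.00 = £607.11
Total: £969.62 + £607.11 = £1,576.73

£1,576.73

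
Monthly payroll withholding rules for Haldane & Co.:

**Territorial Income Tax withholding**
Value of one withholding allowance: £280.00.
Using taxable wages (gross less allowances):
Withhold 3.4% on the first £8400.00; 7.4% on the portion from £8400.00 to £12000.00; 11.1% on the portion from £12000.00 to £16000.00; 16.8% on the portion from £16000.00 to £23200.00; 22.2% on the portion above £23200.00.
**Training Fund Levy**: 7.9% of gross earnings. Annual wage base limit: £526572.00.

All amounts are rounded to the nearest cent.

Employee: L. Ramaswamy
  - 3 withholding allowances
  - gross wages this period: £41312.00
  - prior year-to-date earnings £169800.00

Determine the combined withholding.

£9303.63

Territorial Income Tax: taxable = £41312.00 − 3×£280.00 = £40472.00
  £2205.60 + 22.2% × (£40472.00 − £23200.00) = £2205.60 + 22.2% × £17272.00 = £6039.98
Training Fund Levy: 7.9% × £41312.00 = £3263.65
Total: £6039.98 + £3263.65 = £9303.63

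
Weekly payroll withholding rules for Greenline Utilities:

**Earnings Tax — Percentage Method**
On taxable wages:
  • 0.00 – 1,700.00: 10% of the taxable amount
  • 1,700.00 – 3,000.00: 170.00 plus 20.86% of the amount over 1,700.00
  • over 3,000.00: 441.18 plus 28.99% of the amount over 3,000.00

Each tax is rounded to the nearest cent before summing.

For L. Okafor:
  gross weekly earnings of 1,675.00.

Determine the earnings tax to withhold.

167.50

Earnings Tax: taxable = 1,675.00
  10% × 1,675.00 = 167.50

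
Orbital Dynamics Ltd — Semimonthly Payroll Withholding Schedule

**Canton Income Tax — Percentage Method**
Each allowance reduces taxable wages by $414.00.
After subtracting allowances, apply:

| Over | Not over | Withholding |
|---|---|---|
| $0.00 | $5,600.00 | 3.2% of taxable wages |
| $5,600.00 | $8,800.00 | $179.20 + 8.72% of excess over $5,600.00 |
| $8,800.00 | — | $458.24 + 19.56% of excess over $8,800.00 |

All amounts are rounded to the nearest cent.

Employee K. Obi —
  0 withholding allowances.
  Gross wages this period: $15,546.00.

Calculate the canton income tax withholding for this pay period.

Canton Income Tax: taxable = $15,546.00
  $458.24 + 19.56% × ($15,546.00 − $8,800.00) = $458.24 + 19.56% × $6,746.00 = $1,777.76

$1,777.76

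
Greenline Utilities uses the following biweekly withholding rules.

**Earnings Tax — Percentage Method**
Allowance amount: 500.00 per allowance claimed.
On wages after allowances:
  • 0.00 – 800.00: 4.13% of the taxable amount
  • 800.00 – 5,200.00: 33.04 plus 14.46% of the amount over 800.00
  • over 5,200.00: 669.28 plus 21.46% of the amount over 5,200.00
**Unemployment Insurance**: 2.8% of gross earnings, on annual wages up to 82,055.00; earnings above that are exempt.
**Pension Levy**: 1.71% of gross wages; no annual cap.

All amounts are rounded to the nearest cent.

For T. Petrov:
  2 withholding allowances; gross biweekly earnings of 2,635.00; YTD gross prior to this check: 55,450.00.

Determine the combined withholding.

272.62

Earnings Tax: taxable = 2,635.00 − 2×500.00 = 1,635.00
  33.04 + 14.46% × (1,635.00 − 800.00) = 33.04 + 14.46% × 835.00 = 153.78
Unemployment Insurance: 2.8% × 2,635.00 = 73.78
Pension Levy: 1.71% × 2,635.00 = 45.06
Total: 153.78 + 73.78 + 45.06 = 272.62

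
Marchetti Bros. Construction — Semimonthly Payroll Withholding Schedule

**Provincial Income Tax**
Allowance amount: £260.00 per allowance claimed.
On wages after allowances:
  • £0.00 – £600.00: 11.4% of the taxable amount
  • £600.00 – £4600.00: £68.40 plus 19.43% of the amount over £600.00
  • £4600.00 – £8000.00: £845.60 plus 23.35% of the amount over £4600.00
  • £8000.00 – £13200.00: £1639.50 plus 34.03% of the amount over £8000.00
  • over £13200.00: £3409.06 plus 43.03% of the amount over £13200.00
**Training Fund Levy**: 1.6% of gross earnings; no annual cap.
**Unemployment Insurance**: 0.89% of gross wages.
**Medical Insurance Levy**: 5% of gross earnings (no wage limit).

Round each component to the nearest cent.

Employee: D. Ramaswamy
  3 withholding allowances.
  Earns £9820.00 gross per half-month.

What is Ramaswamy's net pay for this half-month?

Provincial Income Tax: taxable = £9820.00 − 3×£260.00 = £9040.00
  £1639.50 + 34.03% × (£9040.00 − £8000.00) = £1639.50 + 34.03% × £1040.00 = £1993.41
Training Fund Levy: 1.6% × £9820.00 = £157.12
Unemployment Insurance: 0.89% × £9820.00 = £87.40
Medical Insurance Levy: 5% × £9820.00 = £491.00
Total withheld: £1993.41 + £157.12 + £87.40 + £491.00 = £2728.93
Net pay: £9820.00 − £2728.93 = £7091.07

£7091.07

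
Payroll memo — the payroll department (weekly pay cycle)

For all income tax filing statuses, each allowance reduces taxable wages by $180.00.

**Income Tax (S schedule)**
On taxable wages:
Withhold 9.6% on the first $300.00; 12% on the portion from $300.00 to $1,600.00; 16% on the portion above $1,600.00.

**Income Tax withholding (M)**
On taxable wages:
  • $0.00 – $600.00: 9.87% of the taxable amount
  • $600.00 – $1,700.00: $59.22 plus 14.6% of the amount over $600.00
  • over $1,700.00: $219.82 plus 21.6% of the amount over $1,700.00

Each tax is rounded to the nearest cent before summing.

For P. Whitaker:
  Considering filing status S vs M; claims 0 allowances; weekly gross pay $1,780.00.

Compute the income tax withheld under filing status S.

$213.60

Income Tax (S): taxable = $1,780.00
  $184.80 + 16% × ($1,780.00 − $1,600.00) = $184.80 + 16% × $180.00 = $213.60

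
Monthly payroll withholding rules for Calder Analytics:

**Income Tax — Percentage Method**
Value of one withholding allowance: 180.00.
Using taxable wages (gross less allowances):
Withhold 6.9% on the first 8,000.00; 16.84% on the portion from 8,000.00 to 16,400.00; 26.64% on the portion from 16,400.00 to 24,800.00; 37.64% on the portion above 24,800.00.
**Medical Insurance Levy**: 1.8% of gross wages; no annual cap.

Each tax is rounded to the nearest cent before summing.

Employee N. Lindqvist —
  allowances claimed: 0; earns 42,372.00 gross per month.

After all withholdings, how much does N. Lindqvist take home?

Income Tax: taxable = 42,372.00
  4,204.32 + 37.64% × (42,372.00 − 24,800.00) = 4,204.32 + 37.64% × 17,572.00 = 10,818.42
Medical Insurance Levy: 1.8% × 42,372.00 = 762.70
Total withheld: 10,818.42 + 762.70 = 11,581.12
Net pay: 42,372.00 − 11,581.12 = 30,790.88

30,790.88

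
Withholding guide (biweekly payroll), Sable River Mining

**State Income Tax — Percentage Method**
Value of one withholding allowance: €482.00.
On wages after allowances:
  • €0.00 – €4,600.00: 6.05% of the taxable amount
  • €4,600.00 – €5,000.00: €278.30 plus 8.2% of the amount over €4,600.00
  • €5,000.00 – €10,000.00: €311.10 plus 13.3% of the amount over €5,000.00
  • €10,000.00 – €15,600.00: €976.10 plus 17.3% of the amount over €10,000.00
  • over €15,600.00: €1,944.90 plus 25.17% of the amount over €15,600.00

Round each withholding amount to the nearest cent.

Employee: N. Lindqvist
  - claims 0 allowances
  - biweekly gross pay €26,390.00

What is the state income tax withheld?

€4,660.74

State Income Tax: taxable = €26,390.00
  €1,944.90 + 25.17% × (€26,390.00 − €15,600.00) = €1,944.90 + 25.17% × €10,790.00 = €4,660.74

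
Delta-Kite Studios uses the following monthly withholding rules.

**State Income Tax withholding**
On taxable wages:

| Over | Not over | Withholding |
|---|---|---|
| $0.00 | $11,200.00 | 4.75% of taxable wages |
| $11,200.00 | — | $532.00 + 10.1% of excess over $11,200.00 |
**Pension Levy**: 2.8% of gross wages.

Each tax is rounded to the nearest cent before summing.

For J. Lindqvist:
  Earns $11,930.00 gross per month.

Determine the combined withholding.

State Income Tax: taxable = $11,930.00
  $532.00 + 10.1% × ($11,930.00 − $11,200.00) = $532.00 + 10.1% × $730.00 = $605.73
Pension Levy: 2.8% × $11,930.00 = $334.04
Total: $605.73 + $334.04 = $939.77

$939.77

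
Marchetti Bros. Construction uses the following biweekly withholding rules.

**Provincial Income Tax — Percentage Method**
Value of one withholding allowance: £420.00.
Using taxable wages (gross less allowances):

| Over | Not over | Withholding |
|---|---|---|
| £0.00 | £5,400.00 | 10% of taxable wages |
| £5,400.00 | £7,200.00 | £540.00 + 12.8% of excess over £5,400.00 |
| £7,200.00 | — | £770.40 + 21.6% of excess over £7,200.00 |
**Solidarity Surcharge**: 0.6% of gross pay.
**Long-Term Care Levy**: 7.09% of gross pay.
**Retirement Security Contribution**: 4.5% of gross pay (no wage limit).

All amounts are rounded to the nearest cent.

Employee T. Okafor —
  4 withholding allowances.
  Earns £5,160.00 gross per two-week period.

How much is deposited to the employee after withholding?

Provincial Income Tax: taxable = £5,160.00 − 4×£420.00 = £3,480.00
  10% × £3,480.00 = £348.00
Solidarity Surcharge: 0.6% × £5,160.00 = £30.96
Long-Term Care Levy: 7.09% × £5,160.00 = £365.84
Retirement Security Contribution: 4.5% × £5,160.00 = £232.20
Total withheld: £348.00 + £30.96 + £365.84 + £232.20 = £977.00
Net pay: £5,160.00 − £977.00 = £4,183.00

£4,183.00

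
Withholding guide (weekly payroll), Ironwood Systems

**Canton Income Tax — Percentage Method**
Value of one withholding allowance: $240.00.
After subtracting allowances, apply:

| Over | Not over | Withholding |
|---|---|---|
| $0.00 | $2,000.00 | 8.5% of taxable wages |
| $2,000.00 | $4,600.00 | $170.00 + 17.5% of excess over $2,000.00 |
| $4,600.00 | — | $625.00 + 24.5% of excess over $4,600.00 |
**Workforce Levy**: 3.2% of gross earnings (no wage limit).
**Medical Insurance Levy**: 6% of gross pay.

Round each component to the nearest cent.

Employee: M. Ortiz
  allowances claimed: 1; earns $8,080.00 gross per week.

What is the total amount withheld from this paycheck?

$2,162.16

Canton Income Tax: taxable = $8,080.00 − 1×$240.00 = $7,840.00
  $625.00 + 24.5% × ($7,840.00 − $4,600.00) = $625.00 + 24.5% × $3,240.00 = $1,418.80
Workforce Levy: 3.2% × $8,080.00 = $258.56
Medical Insurance Levy: 6% × $8,080.00 = $484.80
Total: $1,418.80 + $258.56 + $484.80 = $2,162.16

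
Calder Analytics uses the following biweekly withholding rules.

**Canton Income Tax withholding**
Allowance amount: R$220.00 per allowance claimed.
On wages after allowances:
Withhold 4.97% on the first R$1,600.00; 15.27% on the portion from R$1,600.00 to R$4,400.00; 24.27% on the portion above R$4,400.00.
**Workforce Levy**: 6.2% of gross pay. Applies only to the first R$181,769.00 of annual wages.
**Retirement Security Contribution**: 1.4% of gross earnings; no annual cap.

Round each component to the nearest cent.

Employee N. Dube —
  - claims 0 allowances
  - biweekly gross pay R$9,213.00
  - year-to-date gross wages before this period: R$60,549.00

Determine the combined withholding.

Canton Income Tax: taxable = R$9,213.00
  R$507.08 + 24.27% × (R$9,213.00 − R$4,400.00) = R$507.08 + 24.27% × R$4,813.00 = R$1,675.20
Workforce Levy: 6.2% × R$9,213.00 = R$571.21
Retirement Security Contribution: 1.4% × R$9,213.00 = R$128.98
Total: R$1,675.20 + R$571.21 + R$128.98 = R$2,375.39

R$2,375.39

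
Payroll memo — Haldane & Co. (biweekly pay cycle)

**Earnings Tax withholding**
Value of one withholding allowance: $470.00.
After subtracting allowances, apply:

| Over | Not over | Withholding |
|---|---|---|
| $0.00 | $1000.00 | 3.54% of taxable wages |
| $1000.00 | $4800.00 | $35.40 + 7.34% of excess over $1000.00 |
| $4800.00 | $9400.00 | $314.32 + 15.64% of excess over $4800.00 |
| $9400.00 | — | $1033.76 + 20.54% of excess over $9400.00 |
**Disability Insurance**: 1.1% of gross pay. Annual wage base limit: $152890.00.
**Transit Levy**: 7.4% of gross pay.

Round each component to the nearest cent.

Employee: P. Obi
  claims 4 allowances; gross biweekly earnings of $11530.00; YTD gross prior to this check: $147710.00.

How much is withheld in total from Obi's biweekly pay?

Earnings Tax: taxable = $11530.00 − 4×$470.00 = $9650.00
  $1033.76 + 20.54% × ($9650.00 − $9400.00) = $1033.76 + 20.54% × $250.00 = $1085.11
Disability Insurance: cap $152890.00 − YTD $147710.00 = $5180.00 subject; 1.1% × $5180.00 = $56.98
Transit Levy: 7.4% × $11530.00 = $853.22
Total: $1085.11 + $56.98 + $853.22 = $1995.31

$1995.31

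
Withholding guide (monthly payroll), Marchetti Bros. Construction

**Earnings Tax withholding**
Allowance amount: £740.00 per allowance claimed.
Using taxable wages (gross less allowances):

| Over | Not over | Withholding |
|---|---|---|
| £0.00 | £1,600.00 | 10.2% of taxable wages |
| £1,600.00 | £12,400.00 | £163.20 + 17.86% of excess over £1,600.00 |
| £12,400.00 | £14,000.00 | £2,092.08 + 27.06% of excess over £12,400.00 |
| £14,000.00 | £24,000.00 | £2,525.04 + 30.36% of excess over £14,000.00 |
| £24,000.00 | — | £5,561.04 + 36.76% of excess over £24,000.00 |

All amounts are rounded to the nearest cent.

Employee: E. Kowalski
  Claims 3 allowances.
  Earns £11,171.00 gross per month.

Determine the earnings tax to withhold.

Earnings Tax: taxable = £11,171.00 − 3×£740.00 = £8,951.00
  £163.20 + 17.86% × (£8,951.00 − £1,600.00) = £163.20 + 17.86% × £7,351.00 = £1,476.09

£1,476.09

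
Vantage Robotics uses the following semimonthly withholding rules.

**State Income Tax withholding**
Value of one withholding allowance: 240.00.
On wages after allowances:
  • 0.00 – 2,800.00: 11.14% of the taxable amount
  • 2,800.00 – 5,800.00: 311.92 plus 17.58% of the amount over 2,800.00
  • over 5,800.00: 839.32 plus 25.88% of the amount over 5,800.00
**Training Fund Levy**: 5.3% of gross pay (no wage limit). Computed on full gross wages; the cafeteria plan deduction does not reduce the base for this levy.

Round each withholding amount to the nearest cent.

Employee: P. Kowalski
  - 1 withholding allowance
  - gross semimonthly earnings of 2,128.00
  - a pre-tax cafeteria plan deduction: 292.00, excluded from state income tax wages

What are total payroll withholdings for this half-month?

290.57

State Income Tax: taxable = 2,128.00 − 292.00 − 1×240.00 = 1,596.00
  11.14% × 1,596.00 = 177.79
Training Fund Levy: 5.3% × 2,128.00 = 112.78
Total: 177.79 + 112.78 = 290.57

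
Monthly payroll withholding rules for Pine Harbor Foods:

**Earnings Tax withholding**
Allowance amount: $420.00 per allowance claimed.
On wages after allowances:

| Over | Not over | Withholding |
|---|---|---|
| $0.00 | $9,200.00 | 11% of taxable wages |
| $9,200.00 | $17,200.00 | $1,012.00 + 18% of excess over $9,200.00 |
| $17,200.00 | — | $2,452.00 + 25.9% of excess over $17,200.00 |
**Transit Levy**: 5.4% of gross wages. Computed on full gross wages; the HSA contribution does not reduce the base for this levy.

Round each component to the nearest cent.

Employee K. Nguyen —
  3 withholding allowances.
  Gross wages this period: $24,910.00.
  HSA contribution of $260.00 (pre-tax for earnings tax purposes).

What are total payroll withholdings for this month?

$5,400.35

Earnings Tax: taxable = $24,910.00 − $260.00 − 3×$420.00 = $23,390.00
  $2,452.00 + 25.9% × ($23,390.00 − $17,200.00) = $2,452.00 + 25.9% × $6,190.00 = $4,055.21
Transit Levy: 5.4% × $24,910.00 = $1,345.14
Total: $4,055.21 + $1,345.14 = $5,400.35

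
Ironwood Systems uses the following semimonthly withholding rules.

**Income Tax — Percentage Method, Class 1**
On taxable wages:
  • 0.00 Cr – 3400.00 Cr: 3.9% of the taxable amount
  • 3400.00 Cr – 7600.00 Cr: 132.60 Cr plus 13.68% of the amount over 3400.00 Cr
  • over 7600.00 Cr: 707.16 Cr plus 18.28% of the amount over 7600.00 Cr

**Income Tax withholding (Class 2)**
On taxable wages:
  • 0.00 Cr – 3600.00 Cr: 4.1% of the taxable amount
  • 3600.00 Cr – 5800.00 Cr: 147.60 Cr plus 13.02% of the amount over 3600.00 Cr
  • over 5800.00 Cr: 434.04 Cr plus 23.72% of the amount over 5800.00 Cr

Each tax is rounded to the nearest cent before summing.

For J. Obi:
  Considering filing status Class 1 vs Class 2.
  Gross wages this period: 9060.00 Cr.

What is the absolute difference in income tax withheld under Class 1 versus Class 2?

Income Tax (Class 1): taxable = 9060.00 Cr
  707.16 Cr + 18.28% × (9060.00 Cr − 7600.00 Cr) = 707.16 Cr + 18.28% × 1460.00 Cr = 974.05 Cr
Income Tax (Class 2): taxable = 9060.00 Cr
  434.04 Cr + 23.72% × (9060.00 Cr − 5800.00 Cr) = 434.04 Cr + 23.72% × 3260.00 Cr = 1207.31 Cr
Difference: |974.05 Cr − 1207.31 Cr| = 233.26 Cr (higher under Class 2)

233.26 Cr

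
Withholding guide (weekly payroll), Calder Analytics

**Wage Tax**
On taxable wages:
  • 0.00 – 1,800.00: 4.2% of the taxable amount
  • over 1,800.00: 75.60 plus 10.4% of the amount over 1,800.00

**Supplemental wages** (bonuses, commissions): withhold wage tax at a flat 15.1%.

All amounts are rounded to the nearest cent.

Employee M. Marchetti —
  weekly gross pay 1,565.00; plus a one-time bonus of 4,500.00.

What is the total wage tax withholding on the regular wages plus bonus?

745.23

Wage Tax: taxable = 1,565.00
  4.2% × 1,565.00 = 65.73
Supplemental (15.1% flat on bonus): 15.1% × 4,500.00 = 679.50
Total wage tax: 65.73 + 679.50 = 745.23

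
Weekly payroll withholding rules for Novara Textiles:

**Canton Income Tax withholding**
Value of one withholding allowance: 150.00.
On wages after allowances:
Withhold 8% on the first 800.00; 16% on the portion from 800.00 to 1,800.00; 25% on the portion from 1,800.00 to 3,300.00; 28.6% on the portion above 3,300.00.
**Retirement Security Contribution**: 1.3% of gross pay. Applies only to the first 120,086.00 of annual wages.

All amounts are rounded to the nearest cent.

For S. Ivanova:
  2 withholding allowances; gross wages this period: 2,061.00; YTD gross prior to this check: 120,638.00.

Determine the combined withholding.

Canton Income Tax: taxable = 2,061.00 − 2×150.00 = 1,761.00
  64.00 + 16% × (1,761.00 − 800.00) = 64.00 + 16% × 961.00 = 217.76
Retirement Security Contribution: YTD 120,638.00 ≥ cap 120,086.00 → 0.00
Total: 217.76 + 0.00 = 217.76

217.76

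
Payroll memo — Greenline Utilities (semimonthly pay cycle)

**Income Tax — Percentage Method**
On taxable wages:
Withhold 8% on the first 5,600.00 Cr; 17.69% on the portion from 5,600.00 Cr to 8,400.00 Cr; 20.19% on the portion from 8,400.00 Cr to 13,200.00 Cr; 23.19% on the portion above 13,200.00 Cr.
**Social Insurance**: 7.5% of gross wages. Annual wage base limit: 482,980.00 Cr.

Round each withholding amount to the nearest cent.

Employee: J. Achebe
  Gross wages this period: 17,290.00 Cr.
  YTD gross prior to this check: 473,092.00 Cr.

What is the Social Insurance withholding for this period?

Social Insurance: cap 482,980.00 Cr − YTD 473,092.00 Cr = 9,888.00 Cr subject; 7.5% × 9,888.00 Cr = 741.60 Cr

741.60 Cr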